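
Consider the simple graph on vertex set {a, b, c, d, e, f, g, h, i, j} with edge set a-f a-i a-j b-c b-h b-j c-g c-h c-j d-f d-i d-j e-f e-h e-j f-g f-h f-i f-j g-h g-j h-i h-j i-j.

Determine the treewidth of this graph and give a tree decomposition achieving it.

The largest bag has 4 vertices, giving width 3; this decomposition certifies tw(G) ≤ 3. On the other hand G contains the 4-clique {c, g, h, j}. A clique must lie in a single bag of any decomposition, so no decomposition can have width below 3. Hence tw(G) = 3 exactly.

Treewidth 3.
Bags: B1 = {d, f, i, j}  B2 = {f, h, i, j}  B3 = {f, g, h, j}  B4 = {c, g, h, j}  B5 = {b, c, h, j}  B6 = {a, f, i, j}  B7 = {e, f, h, j}
Tree: B1–B2, B2–B3, B3–B4, B4–B5, B1–B6, B2–B7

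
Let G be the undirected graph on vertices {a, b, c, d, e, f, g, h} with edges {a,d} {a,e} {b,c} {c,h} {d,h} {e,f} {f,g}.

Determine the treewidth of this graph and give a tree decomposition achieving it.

Each bag holds 2 vertices, so the decomposition has width 1, which upper-bounds the treewidth. G has an edge, so its treewidth is at least 1. Therefore the treewidth is 1.

Treewidth 1.
One optimal decomposition is:
Bags: B1 = {f, g}  B2 = {e, f}  B3 = {a, e}  B4 = {a, d}  B5 = {d, h}  B6 = {c, h}  B7 = {b, c}
Tree: B1–B2, B2–B3, B3–B4, B4–B5, B5–B6, B6–B7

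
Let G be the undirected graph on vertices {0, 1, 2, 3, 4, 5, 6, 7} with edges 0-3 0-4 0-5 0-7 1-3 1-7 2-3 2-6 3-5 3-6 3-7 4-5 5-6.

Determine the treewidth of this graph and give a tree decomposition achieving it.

Treewidth 2.
One optimal decomposition is:
Bags: B1 = {0, 4, 5}  B2 = {0, 3, 5}  B3 = {3, 5, 6}  B4 = {0, 3, 7}  B5 = {1, 3, 7}  B6 = {2, 3, 6}
Tree: B1–B2, B2–B3, B2–B4, B4–B5, B3–B6

The largest bag has 3 vertices, giving width 2; this decomposition certifies tw(G) ≤ 2. Conversely, {0, 3, 5} is a clique of size 3, and the vertices of any clique must share a bag in every tree decomposition; so some bag has ≥ 3 vertices and tw(G) ≥ 2. Combining the bounds, tw(G) = 2.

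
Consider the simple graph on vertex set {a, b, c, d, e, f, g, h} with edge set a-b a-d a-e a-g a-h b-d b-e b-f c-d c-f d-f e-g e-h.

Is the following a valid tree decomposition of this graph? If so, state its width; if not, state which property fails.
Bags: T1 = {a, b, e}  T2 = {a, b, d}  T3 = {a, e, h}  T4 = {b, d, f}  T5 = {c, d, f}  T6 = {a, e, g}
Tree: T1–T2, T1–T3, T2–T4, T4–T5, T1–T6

Yes; width 2.

Every vertex of G appears in some bag (union = {a, b, c, d, e, f, g, h}); every edge is covered by a bag; and for each vertex v the set of bags containing v is connected in the bag tree. The decomposition is therefore valid. The largest bag has 3 vertices, so the width is 2.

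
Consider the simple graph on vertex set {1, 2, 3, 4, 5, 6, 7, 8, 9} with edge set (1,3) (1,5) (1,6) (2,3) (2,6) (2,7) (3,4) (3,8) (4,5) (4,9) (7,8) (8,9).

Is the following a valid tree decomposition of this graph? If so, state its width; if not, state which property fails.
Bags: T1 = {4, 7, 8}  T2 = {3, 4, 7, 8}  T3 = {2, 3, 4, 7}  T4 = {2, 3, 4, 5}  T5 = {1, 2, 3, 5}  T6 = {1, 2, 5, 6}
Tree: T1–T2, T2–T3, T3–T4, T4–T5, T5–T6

No — vertex 9 appears in no bag.

A tree decomposition must satisfy three properties: every vertex lies in some bag; for every edge, both endpoints lie together in some bag; and for every vertex, the bags containing it form a connected subtree. Here vertex 9 appears in no bag, so the decomposition is invalid.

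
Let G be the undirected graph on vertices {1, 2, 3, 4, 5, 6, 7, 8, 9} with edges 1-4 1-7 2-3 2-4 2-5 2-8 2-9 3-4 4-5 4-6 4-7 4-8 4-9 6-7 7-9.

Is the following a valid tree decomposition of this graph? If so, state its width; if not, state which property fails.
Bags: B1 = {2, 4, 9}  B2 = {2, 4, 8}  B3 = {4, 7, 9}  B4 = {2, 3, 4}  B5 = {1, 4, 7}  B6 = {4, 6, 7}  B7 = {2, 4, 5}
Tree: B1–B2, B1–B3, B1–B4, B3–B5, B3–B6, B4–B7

Yes; width 2.

Vertex coverage: the bags together contain {1, 2, 3, 4, 5, 6, 7, 8, 9}, the full vertex set. Edge coverage: each edge of G has both endpoints in at least one bag. Running intersection: for every vertex, the bags containing it form a connected subtree. All three properties hold, so this is a valid tree decomposition of width max|bag| − 1 = 2, and hence tw(G) ≤ 2.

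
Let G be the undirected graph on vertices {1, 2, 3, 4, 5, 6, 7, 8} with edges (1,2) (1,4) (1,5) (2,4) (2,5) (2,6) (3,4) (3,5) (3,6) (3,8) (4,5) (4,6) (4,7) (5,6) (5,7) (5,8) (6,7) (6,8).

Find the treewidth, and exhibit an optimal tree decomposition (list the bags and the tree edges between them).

Every bag has size at most 4, so the width is 4 − 1 = 3 and tw(G) ≤ 3. On the other hand G contains the 4-clique {3, 5, 6, 8}. A clique must lie in a single bag of any decomposition, so no decomposition can have width below 3. Hence tw(G) = 3 exactly.

Treewidth 3.
One optimal decomposition is:
Bags: B1 = {3, 4, 5, 6}  B2 = {4, 5, 6, 7}  B3 = {3, 5, 6, 8}  B4 = {2, 4, 5, 6}  B5 = {1, 2, 4, 5}
Tree: B1–B2, B1–B3, B1–B4, B4–B5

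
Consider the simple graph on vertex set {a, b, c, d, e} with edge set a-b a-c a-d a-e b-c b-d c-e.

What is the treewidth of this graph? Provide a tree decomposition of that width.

Every bag has size at most 3, so the width is 3 − 1 = 2 and tw(G) ≤ 2. On the other hand G contains the 3-clique {a, b, d}. A clique must lie in a single bag of any decomposition, so no decomposition can have width below 2. Combining the bounds, tw(G) = 2.

Treewidth 2.
One optimal decomposition is:
Bags: B1 = {a, c, e}  B2 = {a, b, c}  B3 = {a, b, d}
Tree: B1–B2, B2–B3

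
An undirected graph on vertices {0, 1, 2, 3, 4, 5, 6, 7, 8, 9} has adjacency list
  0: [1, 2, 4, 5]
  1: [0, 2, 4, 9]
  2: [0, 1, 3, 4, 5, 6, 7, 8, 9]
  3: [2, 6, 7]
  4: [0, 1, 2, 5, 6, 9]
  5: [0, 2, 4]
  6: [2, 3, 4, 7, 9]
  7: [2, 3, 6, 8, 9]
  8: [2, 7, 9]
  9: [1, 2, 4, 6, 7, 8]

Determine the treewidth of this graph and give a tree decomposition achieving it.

The largest bag has 4 vertices, giving width 3; this decomposition certifies tw(G) ≤ 3. For the lower bound, the 4 vertices {2, 7, 8, 9} are pairwise adjacent, and any tree decomposition puts a clique entirely inside one bag — forcing width ≥ 3. Therefore the treewidth is 3.

Treewidth 3.
One such decomposition:
Bags: B1 = {2, 4, 6, 9}  B2 = {1, 2, 4, 9}  B3 = {0, 1, 2, 4}  B4 = {2, 6, 7, 9}  B5 = {2, 7, 8, 9}  B6 = {2, 3, 6, 7}  B7 = {0, 2, 4, 5}
Tree: B1–B2, B2–B3, B1–B4, B4–B5, B4–B6, B3–B7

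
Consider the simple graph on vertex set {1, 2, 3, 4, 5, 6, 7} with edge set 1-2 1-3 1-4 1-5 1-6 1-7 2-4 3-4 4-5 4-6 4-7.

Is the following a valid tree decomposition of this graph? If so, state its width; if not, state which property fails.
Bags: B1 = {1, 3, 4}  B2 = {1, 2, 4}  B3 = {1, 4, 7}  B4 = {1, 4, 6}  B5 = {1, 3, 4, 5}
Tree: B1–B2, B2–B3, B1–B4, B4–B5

A tree decomposition must satisfy three properties: every vertex lies in some bag; for every edge, both endpoints lie together in some bag; and for every vertex, the bags containing it form a connected subtree. Here bags containing vertex 3 are not connected in the tree, so the decomposition is invalid.

No — bags containing vertex 3 are not connected in the tree.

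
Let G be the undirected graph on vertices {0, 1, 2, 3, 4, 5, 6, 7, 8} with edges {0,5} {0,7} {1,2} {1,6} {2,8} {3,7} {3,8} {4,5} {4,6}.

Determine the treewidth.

A width-2 tree decomposition is:
Bags: B1 = {2, 3, 8}  B2 = {2, 3, 7}  B3 = {0, 2, 7}  B4 = {0, 2, 5}  B5 = {2, 4, 5}  B6 = {2, 4, 6}  B7 = {1, 2, 6}
Tree: B1–B2, B2–B3, B3–B4, B4–B5, B5–B6, B6–B7
Each bag holds 3 vertices, so the decomposition has width 2, which upper-bounds the treewidth. For the lower bound, G contains the cycle 2–8–3–7–0–5–4–6–1–2, so G is not a forest; only forests have treewidth ≤ 1, hence tw(G) ≥ 2. Combining the bounds, tw(G) = 2.

2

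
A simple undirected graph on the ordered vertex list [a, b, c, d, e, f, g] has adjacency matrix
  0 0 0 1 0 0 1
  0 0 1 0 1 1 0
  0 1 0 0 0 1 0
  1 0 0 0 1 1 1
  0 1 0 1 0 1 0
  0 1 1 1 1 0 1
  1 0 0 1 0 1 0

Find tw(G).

2

A width-2 tree decomposition is:
Bags: B1 = {b, e, f}  B2 = {d, e, f}  B3 = {b, c, f}  B4 = {d, f, g}  B5 = {a, d, g}
Tree: B1–B2, B1–B3, B2–B4, B4–B5
Every bag has size at most 3, so the width is 3 − 1 = 2 and tw(G) ≤ 2. For the lower bound, the 3 vertices {a, d, g} are pairwise adjacent, and any tree decomposition puts a clique entirely inside one bag — forcing width ≥ 2. The upper and lower bounds meet at 2, so that is the treewidth.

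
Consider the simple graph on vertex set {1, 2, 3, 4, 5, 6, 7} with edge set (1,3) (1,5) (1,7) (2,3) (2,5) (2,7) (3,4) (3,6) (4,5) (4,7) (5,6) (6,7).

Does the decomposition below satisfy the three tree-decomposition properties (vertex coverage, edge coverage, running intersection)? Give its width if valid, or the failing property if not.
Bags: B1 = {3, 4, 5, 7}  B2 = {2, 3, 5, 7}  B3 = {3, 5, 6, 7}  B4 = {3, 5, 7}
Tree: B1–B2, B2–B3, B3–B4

No — vertex 1 appears in no bag.

A tree decomposition must satisfy three properties: every vertex lies in some bag; for every edge, both endpoints lie together in some bag; and for every vertex, the bags containing it form a connected subtree. Here vertex 1 appears in no bag, so the decomposition is invalid.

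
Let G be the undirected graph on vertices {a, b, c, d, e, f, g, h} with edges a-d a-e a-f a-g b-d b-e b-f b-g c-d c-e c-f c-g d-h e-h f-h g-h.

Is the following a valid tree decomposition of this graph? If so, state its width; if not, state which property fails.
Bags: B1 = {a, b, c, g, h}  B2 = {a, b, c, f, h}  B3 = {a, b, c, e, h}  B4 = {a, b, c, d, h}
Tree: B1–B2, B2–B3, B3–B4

Yes; width 4.

Vertex coverage: the bags together contain {a, b, c, d, e, f, g, h}, the full vertex set. Edge coverage: each edge of G has both endpoints in at least one bag. Running intersection: for every vertex, the bags containing it form a connected subtree. All three properties hold, so this is a valid tree decomposition of width max|bag| − 1 = 4, and hence tw(G) ≤ 4.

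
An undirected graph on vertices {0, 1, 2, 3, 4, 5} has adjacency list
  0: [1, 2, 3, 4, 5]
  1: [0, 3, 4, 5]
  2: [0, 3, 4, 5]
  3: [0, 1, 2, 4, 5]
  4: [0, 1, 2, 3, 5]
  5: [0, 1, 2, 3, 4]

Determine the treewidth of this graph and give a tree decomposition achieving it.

Treewidth 4.
One such decomposition:
Bags: B1 = {0, 1, 3, 4, 5}  B2 = {0, 2, 3, 4, 5}
Tree: B1–B2

The largest bag has 5 vertices, giving width 4; this decomposition certifies tw(G) ≤ 4. Conversely, {0, 1, 3, 4, 5} is a clique of size 5, and the vertices of any clique must share a bag in every tree decomposition; so some bag has ≥ 5 vertices and tw(G) ≥ 4. Combining the bounds, tw(G) = 4.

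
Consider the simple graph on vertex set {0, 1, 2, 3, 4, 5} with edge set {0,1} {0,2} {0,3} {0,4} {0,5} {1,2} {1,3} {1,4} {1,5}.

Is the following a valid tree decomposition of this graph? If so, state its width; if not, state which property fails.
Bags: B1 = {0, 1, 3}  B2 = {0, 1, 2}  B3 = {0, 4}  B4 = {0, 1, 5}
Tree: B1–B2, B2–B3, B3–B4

A tree decomposition must satisfy three properties: every vertex lies in some bag; for every edge, both endpoints lie together in some bag; and for every vertex, the bags containing it form a connected subtree. Here edge (1,4) lies in no bag, so the decomposition is invalid.

No — edge (1,4) lies in no bag.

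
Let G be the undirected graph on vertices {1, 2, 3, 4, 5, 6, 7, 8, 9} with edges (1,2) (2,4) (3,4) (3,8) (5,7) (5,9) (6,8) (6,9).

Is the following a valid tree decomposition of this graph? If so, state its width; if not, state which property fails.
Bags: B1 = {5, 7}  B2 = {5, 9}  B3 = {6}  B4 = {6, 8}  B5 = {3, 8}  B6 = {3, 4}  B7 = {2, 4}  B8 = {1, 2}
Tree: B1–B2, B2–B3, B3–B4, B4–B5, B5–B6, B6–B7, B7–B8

No — edge (9,6) lies in no bag.

A tree decomposition must satisfy three properties: every vertex lies in some bag; for every edge, both endpoints lie together in some bag; and for every vertex, the bags containing it form a connected subtree. Here edge (9,6) lies in no bag, so the decomposition is invalid.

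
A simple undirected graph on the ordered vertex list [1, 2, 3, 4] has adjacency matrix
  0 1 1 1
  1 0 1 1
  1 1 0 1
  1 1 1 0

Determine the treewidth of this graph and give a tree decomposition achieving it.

Treewidth 3.
One such decomposition:
Bags: B1 = {1, 2, 3, 4}
Tree: (single bag)

A single bag containing all 4 vertices is trivially a valid decomposition of width 3. Conversely, {1, 2, 3, 4} is a clique of size 4, and the vertices of any clique must share a bag in every tree decomposition; so some bag has ≥ 4 vertices and tw(G) ≥ 3. Hence tw(G) = 3 exactly.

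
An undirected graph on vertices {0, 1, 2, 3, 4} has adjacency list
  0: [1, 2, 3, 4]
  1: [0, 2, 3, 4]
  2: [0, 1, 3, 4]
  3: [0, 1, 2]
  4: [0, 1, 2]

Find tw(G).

3

A width-3 tree decomposition is:
Bags: B1 = {0, 1, 2, 3}  B2 = {0, 1, 2, 4}
Tree: B1–B2
The largest bag has 4 vertices, giving width 3; this decomposition certifies tw(G) ≤ 3. For the lower bound, the 4 vertices {0, 1, 2, 3} are pairwise adjacent, and any tree decomposition puts a clique entirely inside one bag — forcing width ≥ 3. The upper and lower bounds meet at 3, so that is the treewidth.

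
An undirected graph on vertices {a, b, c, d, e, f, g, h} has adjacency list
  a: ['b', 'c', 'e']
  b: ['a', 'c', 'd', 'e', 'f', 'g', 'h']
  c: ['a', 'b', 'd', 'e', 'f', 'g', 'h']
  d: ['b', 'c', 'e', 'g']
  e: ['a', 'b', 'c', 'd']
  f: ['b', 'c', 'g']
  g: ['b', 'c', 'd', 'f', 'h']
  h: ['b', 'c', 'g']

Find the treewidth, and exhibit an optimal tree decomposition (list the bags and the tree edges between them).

The largest bag has 4 vertices, giving width 3; this decomposition certifies tw(G) ≤ 3. On the other hand G contains the 4-clique {b, c, d, g}. A clique must lie in a single bag of any decomposition, so no decomposition can have width below 3. The upper and lower bounds meet at 3, so that is the treewidth.

Treewidth 3.
One such decomposition:
Bags: B1 = {b, c, d, e}  B2 = {a, b, c, e}  B3 = {b, c, d, g}  B4 = {b, c, g, h}  B5 = {b, c, f, g}
Tree: B1–B2, B1–B3, B3–B4, B4–B5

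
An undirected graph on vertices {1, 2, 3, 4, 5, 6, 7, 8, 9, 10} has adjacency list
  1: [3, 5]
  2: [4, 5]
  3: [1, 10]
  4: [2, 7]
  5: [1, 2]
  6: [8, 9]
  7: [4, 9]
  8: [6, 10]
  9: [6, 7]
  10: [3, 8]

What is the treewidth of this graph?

2

A width-2 tree decomposition is:
Bags: B1 = {4, 7, 9}  B2 = {2, 4, 9}  B3 = {2, 5, 9}  B4 = {1, 5, 9}  B5 = {1, 3, 9}  B6 = {3, 9, 10}  B7 = {8, 9, 10}  B8 = {6, 8, 9}
Tree: B1–B2, B2–B3, B3–B4, B4–B5, B5–B6, B6–B7, B7–B8
Every bag has size at most 3, so the width is 3 − 1 = 2 and tw(G) ≤ 2. The edges 9–7–4–2–5–1–3–10–8–6–9 form a cycle, so G is not a tree and its treewidth is at least 2. The upper and lower bounds meet at 2, so that is the treewidth.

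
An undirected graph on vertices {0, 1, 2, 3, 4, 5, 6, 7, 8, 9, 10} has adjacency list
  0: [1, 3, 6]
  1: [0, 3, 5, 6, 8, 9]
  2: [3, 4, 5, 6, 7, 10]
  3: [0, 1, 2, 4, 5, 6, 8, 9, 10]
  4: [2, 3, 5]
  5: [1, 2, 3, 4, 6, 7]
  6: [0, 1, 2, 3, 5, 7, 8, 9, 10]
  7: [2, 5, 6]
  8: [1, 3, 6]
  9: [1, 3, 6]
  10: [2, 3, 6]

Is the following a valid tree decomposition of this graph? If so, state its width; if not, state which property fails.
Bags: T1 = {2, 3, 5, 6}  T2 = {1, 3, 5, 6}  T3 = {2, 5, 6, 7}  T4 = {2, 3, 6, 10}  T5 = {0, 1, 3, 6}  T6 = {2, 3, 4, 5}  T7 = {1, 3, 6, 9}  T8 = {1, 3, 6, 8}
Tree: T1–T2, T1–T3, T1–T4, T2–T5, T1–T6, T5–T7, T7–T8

Checking the three conditions: (i) the bags cover all of {0, 1, 2, 3, 4, 5, 6, 7, 8, 9, 10}; (ii) for each edge, some bag contains both endpoints; (iii) the bags containing any fixed vertex form a subtree. All hold, so the decomposition is valid with width 4 − 1 = 3.

Yes; width 3.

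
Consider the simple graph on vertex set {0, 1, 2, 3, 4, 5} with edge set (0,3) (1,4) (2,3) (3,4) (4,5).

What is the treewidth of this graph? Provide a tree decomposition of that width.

Treewidth 1.
One optimal decomposition is:
Bags: B1 = {2, 3}  B2 = {3, 4}  B3 = {4, 5}  B4 = {1, 4}  B5 = {0, 3}
Tree: B1–B2, B2–B3, B3–B4, B1–B5

Each bag holds 2 vertices, so the decomposition has width 1, which upper-bounds the treewidth. Any graph with an edge has treewidth ≥ 1, and G has the edge 2–3. Hence tw(G) = 1 exactly.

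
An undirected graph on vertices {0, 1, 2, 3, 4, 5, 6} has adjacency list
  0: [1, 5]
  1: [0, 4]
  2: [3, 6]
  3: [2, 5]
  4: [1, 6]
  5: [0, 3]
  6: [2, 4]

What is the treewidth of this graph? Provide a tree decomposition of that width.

Treewidth 2.
Bags: B1 = {2, 3, 5}  B2 = {0, 2, 5}  B3 = {0, 1, 2}  B4 = {1, 2, 4}  B5 = {2, 4, 6}
Tree: B1–B2, B2–B3, B3–B4, B4–B5

Each bag holds 3 vertices, so the decomposition has width 2, which upper-bounds the treewidth. For the lower bound, G contains the cycle 2–3–5–0–1–4–6–2, so G is not a forest; only forests have treewidth ≤ 1, hence tw(G) ≥ 2. Hence tw(G) = 2 exactly.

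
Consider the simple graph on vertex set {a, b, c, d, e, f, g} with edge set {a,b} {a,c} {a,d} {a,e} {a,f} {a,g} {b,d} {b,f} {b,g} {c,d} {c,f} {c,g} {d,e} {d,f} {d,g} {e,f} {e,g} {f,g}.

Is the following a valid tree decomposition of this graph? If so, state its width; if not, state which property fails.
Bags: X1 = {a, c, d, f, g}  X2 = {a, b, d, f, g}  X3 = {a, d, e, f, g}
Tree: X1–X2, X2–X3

Yes; width 4.

Checking the three conditions: (i) the bags cover all of {a, b, c, d, e, f, g}; (ii) for each edge, some bag contains both endpoints; (iii) the bags containing any fixed vertex form a subtree. All hold, so the decomposition is valid with width 5 − 1 = 4.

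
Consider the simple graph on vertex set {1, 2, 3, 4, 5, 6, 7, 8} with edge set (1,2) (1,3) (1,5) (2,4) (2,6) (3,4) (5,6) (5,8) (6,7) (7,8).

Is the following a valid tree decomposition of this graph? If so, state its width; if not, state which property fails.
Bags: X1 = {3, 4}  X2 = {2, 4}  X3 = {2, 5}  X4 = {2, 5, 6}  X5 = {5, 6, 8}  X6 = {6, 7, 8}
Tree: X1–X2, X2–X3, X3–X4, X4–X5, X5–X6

No — vertex 1 appears in no bag.

A tree decomposition must satisfy three properties: every vertex lies in some bag; for every edge, both endpoints lie together in some bag; and for every vertex, the bags containing it form a connected subtree. Here vertex 1 appears in no bag, so the decomposition is invalid.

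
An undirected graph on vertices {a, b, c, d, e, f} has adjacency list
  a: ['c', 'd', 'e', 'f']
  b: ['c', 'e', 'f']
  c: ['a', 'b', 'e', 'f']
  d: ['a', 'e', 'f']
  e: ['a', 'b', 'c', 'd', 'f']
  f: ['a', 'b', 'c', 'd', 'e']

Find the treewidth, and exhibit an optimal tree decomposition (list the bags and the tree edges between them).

Every bag has size at most 4, so the width is 4 − 1 = 3 and tw(G) ≤ 3. For the lower bound, the 4 vertices {a, d, e, f} are pairwise adjacent, and any tree decomposition puts a clique entirely inside one bag — forcing width ≥ 3. Therefore the treewidth is 3.

Treewidth 3.
One such decomposition:
Bags: B1 = {a, c, e, f}  B2 = {a, d, e, f}  B3 = {b, c, e, f}
Tree: B1–B2, B1–B3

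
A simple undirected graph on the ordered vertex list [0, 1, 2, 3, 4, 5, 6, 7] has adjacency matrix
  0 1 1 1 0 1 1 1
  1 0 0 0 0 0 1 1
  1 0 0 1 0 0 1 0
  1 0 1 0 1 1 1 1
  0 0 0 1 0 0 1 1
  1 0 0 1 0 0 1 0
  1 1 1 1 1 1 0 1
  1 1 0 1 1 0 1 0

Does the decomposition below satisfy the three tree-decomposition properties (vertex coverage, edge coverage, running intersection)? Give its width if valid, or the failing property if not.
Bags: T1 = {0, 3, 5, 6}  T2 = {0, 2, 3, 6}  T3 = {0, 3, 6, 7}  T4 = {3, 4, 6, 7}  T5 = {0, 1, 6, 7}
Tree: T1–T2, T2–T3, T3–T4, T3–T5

Yes; width 3.

Checking the three conditions: (i) the bags cover all of {0, 1, 2, 3, 4, 5, 6, 7}; (ii) for each edge, some bag contains both endpoints; (iii) the bags containing any fixed vertex form a subtree. All hold, so the decomposition is valid with width 4 − 1 = 3.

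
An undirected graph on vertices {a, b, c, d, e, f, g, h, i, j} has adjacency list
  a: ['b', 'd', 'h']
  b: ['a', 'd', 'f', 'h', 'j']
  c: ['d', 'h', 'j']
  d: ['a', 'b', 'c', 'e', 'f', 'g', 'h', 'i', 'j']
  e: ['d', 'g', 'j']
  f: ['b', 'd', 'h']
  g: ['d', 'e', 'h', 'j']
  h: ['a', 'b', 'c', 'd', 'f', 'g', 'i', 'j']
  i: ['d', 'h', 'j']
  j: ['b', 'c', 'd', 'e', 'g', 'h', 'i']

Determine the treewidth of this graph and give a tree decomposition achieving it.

Treewidth 3.
One such decomposition:
Bags: B1 = {b, d, h, j}  B2 = {b, d, f, h}  B3 = {d, g, h, j}  B4 = {d, e, g, j}  B5 = {d, h, i, j}  B6 = {c, d, h, j}  B7 = {a, b, d, h}
Tree: B1–B2, B1–B3, B3–B4, B3–B5, B3–B6, B1–B7

Every bag has size at most 4, so the width is 4 − 1 = 3 and tw(G) ≤ 3. For the lower bound, the 4 vertices {d, e, g, j} are pairwise adjacent, and any tree decomposition puts a clique entirely inside one bag — forcing width ≥ 3. Therefore the treewidth is 3.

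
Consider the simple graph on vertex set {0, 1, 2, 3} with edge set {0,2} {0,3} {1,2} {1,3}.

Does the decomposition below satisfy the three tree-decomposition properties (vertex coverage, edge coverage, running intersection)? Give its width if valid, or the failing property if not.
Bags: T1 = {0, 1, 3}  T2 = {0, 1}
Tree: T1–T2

No — vertex 2 appears in no bag.

A tree decomposition must satisfy three properties: every vertex lies in some bag; for every edge, both endpoints lie together in some bag; and for every vertex, the bags containing it form a connected subtree. Here vertex 2 appears in no bag, so the decomposition is invalid.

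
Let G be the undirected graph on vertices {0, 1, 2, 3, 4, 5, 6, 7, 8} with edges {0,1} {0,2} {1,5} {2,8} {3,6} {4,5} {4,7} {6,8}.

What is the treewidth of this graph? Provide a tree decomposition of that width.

Each bag holds 2 vertices, so the decomposition has width 1, which upper-bounds the treewidth. Since G has at least one edge (e.g. 3–6), it is not an edgeless graph, so tw(G) ≥ 1. Combining the bounds, tw(G) = 1.

Treewidth 1.
Bags: B1 = {3, 6}  B2 = {6, 8}  B3 = {2, 8}  B4 = {0, 2}  B5 = {0, 1}  B6 = {1, 5}  B7 = {4, 5}  B8 = {4, 7}
Tree: B1–B2, B2–B3, B3–B4, B4–B5, B5–B6, B6–B7, B7–B8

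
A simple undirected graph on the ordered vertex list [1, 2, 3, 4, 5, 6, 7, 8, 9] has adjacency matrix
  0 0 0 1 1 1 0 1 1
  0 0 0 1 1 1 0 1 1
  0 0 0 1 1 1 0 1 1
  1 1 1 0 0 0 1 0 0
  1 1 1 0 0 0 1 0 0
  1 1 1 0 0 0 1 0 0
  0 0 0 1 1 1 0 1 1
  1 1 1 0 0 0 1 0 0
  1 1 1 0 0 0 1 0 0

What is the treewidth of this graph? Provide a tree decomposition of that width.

Each bag holds 5 vertices, so the decomposition has width 4, which upper-bounds the treewidth. For the lower bound: the 5 vertex sets {3,8}, {6,7}, {1,9}, {2}, {5} are disjoint, each induces a connected subgraph, and every pair is joined by at least one edge of G. Contracting each set to a single vertex therefore yields K_{5} as a minor, and since treewidth is minor-monotone, tw(G) ≥ tw(K_{5}) = 4. Therefore the treewidth is 4.

Treewidth 4.
One such decomposition:
Bags: B1 = {1, 2, 3, 7, 8}  B2 = {1, 2, 3, 6, 7}  B3 = {1, 2, 3, 7, 9}  B4 = {1, 2, 3, 5, 7}  B5 = {1, 2, 3, 4, 7}
Tree: B1–B2, B2–B3, B3–B4, B4–B5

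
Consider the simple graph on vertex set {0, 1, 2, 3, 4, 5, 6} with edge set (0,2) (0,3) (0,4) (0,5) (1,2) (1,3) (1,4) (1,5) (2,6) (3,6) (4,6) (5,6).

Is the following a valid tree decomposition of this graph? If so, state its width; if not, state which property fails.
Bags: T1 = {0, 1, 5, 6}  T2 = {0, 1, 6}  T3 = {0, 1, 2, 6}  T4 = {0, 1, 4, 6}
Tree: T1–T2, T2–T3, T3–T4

A tree decomposition must satisfy three properties: every vertex lies in some bag; for every edge, both endpoints lie together in some bag; and for every vertex, the bags containing it form a connected subtree. Here vertex 3 appears in no bag, so the decomposition is invalid.

No — vertex 3 appears in no bag.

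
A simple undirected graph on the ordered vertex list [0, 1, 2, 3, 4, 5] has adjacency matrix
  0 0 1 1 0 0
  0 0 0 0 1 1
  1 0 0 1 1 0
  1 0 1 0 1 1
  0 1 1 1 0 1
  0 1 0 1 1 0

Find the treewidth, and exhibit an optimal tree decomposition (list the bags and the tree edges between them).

Each bag holds 3 vertices, so the decomposition has width 2, which upper-bounds the treewidth. Conversely, {1, 4, 5} is a clique of size 3, and the vertices of any clique must share a bag in every tree decomposition; so some bag has ≥ 3 vertices and tw(G) ≥ 2. The upper and lower bounds meet at 2, so that is the treewidth.

Treewidth 2.
One such decomposition:
Bags: B1 = {0, 2, 3}  B2 = {2, 3, 4}  B3 = {3, 4, 5}  B4 = {1, 4, 5}
Tree: B1–B2, B2–B3, B3–B4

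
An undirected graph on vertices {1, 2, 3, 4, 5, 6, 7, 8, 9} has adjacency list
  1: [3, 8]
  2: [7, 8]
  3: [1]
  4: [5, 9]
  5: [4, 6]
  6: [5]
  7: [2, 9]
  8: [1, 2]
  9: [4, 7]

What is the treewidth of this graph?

A width-1 tree decomposition is:
Bags: B1 = {1, 3}  B2 = {1, 8}  B3 = {2, 8}  B4 = {2, 7}  B5 = {7, 9}  B6 = {4, 9}  B7 = {4, 5}  B8 = {5, 6}
Tree: B1–B2, B2–B3, B3–B4, B4–B5, B5–B6, B6–B7, B7–B8
Every bag has size at most 2, so the width is 2 − 1 = 1 and tw(G) ≤ 1. G has an edge, so its treewidth is at least 1. The upper and lower bounds meet at 1, so that is the treewidth.

1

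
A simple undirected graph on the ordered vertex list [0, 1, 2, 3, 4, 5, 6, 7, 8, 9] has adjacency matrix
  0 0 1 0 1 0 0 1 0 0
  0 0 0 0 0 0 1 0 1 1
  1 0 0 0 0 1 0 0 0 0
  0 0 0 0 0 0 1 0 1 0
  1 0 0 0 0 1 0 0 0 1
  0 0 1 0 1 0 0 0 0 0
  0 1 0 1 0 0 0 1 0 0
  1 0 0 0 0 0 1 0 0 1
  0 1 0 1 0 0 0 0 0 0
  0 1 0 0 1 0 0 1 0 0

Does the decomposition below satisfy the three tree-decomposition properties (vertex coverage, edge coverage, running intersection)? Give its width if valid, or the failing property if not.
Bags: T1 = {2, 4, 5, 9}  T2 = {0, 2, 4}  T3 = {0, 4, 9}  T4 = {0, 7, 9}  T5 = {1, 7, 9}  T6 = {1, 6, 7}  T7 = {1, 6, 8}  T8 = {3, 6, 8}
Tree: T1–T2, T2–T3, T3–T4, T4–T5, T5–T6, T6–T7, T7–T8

No — bags containing vertex 9 are not connected in the tree.

A tree decomposition must satisfy three properties: every vertex lies in some bag; for every edge, both endpoints lie together in some bag; and for every vertex, the bags containing it form a connected subtree. Here bags containing vertex 9 are not connected in the tree, so the decomposition is invalid.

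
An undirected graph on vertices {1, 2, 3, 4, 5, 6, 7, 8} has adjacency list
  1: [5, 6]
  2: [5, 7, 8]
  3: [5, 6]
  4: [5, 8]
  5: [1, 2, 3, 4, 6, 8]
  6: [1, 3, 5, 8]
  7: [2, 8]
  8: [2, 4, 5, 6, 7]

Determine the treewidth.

2

A width-2 tree decomposition is:
Bags: B1 = {5, 6, 8}  B2 = {4, 5, 8}  B3 = {1, 5, 6}  B4 = {2, 5, 8}  B5 = {2, 7, 8}  B6 = {3, 5, 6}
Tree: B1–B2, B1–B3, B2–B4, B4–B5, B3–B6
Each bag holds 3 vertices, so the decomposition has width 2, which upper-bounds the treewidth. Conversely, {2, 5, 8} is a clique of size 3, and the vertices of any clique must share a bag in every tree decomposition; so some bag has ≥ 3 vertices and tw(G) ≥ 2. Therefore the treewidth is 2.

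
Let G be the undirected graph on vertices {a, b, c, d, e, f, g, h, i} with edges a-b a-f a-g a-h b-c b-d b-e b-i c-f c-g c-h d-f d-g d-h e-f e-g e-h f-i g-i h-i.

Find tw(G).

A width-4 tree decomposition is:
Bags: B1 = {b, d, f, g, h}  B2 = {b, c, f, g, h}  B3 = {a, b, f, g, h}  B4 = {b, e, f, g, h}  B5 = {b, f, g, h, i}
Tree: B1–B2, B2–B3, B3–B4, B4–B5
Every bag has size at most 5, so the width is 5 − 1 = 4 and tw(G) ≤ 4. For the lower bound: the 5 vertex sets {d,g}, {b,c}, {a,h}, {f}, {e} are disjoint, each induces a connected subgraph, and every pair is joined by at least one edge of G. Contracting each set to a single vertex therefore yields K_{5} as a minor, and since treewidth is minor-monotone, tw(G) ≥ tw(K_{5}) = 4. The upper and lower bounds meet at 4, so that is the treewidth.

4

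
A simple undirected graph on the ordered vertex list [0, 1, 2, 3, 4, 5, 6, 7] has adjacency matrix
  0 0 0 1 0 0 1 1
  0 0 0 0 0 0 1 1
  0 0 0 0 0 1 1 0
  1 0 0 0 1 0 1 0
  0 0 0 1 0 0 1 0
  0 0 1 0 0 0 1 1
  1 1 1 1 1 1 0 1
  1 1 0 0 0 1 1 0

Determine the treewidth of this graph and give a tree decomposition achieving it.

The largest bag has 3 vertices, giving width 2; this decomposition certifies tw(G) ≤ 2. On the other hand G contains the 3-clique {2, 5, 6}. A clique must lie in a single bag of any decomposition, so no decomposition can have width below 2. The upper and lower bounds meet at 2, so that is the treewidth.

Treewidth 2.
One such decomposition:
Bags: B1 = {0, 3, 6}  B2 = {3, 4, 6}  B3 = {0, 6, 7}  B4 = {5, 6, 7}  B5 = {1, 6, 7}  B6 = {2, 5, 6}
Tree: B1–B2, B1–B3, B3–B4, B4–B5, B4–B6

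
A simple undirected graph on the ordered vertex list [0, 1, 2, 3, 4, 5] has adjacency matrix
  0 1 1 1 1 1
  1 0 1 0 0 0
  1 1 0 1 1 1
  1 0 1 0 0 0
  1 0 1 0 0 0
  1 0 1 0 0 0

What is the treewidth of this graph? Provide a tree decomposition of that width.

Treewidth 2.
One such decomposition:
Bags: B1 = {0, 2, 4}  B2 = {0, 2, 5}  B3 = {0, 1, 2}  B4 = {0, 2, 3}
Tree: B1–B2, B1–B3, B1–B4

The largest bag has 3 vertices, giving width 2; this decomposition certifies tw(G) ≤ 2. Conversely, {0, 1, 2} is a clique of size 3, and the vertices of any clique must share a bag in every tree decomposition; so some bag has ≥ 3 vertices and tw(G) ≥ 2. Therefore the treewidth is 2.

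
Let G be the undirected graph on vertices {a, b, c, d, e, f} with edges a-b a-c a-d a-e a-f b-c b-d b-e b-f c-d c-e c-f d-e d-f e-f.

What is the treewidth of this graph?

5

A width-5 tree decomposition is:
Bags: B1 = {a, b, c, d, e, f}
Tree: (single bag)
With just one bag of size 6, the width is 6 − 1 = 5, so tw(G) ≤ 5. Conversely, {a, b, c, d, e, f} is a clique of size 6, and the vertices of any clique must share a bag in every tree decomposition; so some bag has ≥ 6 vertices and tw(G) ≥ 5. Therefore the treewidth is 5.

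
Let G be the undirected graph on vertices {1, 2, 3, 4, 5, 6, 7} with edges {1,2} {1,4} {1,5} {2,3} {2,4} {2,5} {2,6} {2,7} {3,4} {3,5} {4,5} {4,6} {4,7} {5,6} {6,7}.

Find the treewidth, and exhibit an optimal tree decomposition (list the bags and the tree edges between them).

Treewidth 3.
One optimal decomposition is:
Bags: B1 = {2, 4, 5, 6}  B2 = {2, 3, 4, 5}  B3 = {1, 2, 4, 5}  B4 = {2, 4, 6, 7}
Tree: B1–B2, B1–B3, B1–B4

The largest bag has 4 vertices, giving width 3; this decomposition certifies tw(G) ≤ 3. On the other hand G contains the 4-clique {1, 2, 4, 5}. A clique must lie in a single bag of any decomposition, so no decomposition can have width below 3. Hence tw(G) = 3 exactly.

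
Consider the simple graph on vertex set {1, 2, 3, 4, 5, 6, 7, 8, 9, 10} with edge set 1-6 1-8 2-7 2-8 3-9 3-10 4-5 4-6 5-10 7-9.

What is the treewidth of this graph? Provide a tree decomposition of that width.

Every bag has size at most 3, so the width is 3 − 1 = 2 and tw(G) ≤ 2. For the lower bound, G contains the cycle 3–10–5–4–6–1–8–2–7–9–3, so G is not a forest; only forests have treewidth ≤ 1, hence tw(G) ≥ 2. Hence tw(G) = 2 exactly.

Treewidth 2.
One such decomposition:
Bags: B1 = {3, 5, 10}  B2 = {3, 4, 5}  B3 = {3, 4, 6}  B4 = {1, 3, 6}  B5 = {1, 3, 8}  B6 = {2, 3, 8}  B7 = {2, 3, 7}  B8 = {3, 7, 9}
Tree: B1–B2, B2–B3, B3–B4, B4–B5, B5–B6, B6–B7, B7–B8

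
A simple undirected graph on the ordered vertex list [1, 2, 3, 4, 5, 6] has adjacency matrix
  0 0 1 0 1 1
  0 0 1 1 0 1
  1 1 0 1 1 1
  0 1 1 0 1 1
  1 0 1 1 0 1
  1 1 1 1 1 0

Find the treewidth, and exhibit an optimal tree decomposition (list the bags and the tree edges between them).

The largest bag has 4 vertices, giving width 3; this decomposition certifies tw(G) ≤ 3. Conversely, {1, 3, 5, 6} is a clique of size 4, and the vertices of any clique must share a bag in every tree decomposition; so some bag has ≥ 4 vertices and tw(G) ≥ 3. Hence tw(G) = 3 exactly.

Treewidth 3.
One such decomposition:
Bags: B1 = {1, 3, 5, 6}  B2 = {3, 4, 5, 6}  B3 = {2, 3, 4, 6}
Tree: B1–B2, B2–B3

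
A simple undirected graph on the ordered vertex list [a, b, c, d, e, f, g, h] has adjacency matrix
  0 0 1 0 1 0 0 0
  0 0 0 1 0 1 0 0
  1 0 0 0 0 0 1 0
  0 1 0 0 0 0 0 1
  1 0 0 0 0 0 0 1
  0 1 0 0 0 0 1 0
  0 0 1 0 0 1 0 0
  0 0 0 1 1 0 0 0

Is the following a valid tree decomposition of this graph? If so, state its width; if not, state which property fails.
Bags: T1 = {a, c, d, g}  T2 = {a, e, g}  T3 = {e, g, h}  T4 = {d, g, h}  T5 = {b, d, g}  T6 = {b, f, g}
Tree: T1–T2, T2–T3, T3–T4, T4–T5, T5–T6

No — bags containing vertex d are not connected in the tree.

A tree decomposition must satisfy three properties: every vertex lies in some bag; for every edge, both endpoints lie together in some bag; and for every vertex, the bags containing it form a connected subtree. Here bags containing vertex d are not connected in the tree, so the decomposition is invalid.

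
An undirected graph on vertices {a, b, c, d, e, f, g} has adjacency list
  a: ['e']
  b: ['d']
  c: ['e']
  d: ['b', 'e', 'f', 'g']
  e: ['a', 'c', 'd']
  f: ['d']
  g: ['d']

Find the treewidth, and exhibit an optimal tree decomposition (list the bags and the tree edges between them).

Treewidth 1.
One optimal decomposition is:
Bags: B1 = {a, e}  B2 = {d, e}  B3 = {c, e}  B4 = {d, f}  B5 = {b, d}  B6 = {d, g}
Tree: B1–B2, B2–B3, B2–B4, B2–B5, B4–B6

Each bag holds 2 vertices, so the decomposition has width 1, which upper-bounds the treewidth. Since G has at least one edge (e.g. e–a), it is not an edgeless graph, so tw(G) ≥ 1. Hence tw(G) = 1 exactly.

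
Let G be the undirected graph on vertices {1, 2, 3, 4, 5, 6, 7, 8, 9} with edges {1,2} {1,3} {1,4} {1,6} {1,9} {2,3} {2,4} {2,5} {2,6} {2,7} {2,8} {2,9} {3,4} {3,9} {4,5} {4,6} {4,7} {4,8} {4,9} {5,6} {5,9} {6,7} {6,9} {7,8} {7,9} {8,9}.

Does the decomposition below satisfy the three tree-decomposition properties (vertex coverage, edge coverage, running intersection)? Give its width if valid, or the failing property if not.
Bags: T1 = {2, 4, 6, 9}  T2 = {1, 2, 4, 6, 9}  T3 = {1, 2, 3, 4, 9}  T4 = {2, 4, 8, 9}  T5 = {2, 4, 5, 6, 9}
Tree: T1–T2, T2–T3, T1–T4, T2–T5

A tree decomposition must satisfy three properties: every vertex lies in some bag; for every edge, both endpoints lie together in some bag; and for every vertex, the bags containing it form a connected subtree. Here vertex 7 appears in no bag, so the decomposition is invalid.

No — vertex 7 appears in no bag.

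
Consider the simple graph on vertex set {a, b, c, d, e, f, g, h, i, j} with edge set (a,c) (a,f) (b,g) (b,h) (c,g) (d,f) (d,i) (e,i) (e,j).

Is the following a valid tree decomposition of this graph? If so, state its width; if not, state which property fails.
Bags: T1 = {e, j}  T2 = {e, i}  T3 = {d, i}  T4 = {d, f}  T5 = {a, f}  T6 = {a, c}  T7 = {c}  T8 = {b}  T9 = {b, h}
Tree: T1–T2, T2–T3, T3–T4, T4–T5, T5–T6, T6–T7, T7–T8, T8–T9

A tree decomposition must satisfy three properties: every vertex lies in some bag; for every edge, both endpoints lie together in some bag; and for every vertex, the bags containing it form a connected subtree. Here vertex g appears in no bag, so the decomposition is invalid.

No — vertex g appears in no bag.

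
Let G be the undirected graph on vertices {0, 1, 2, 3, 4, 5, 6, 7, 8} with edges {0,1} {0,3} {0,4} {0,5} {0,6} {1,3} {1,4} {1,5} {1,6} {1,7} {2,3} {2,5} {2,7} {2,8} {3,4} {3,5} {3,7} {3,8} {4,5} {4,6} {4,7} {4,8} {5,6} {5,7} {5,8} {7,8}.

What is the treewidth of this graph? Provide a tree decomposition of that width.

Treewidth 4.
One optimal decomposition is:
Bags: B1 = {0, 1, 3, 4, 5}  B2 = {1, 3, 4, 5, 7}  B3 = {0, 1, 4, 5, 6}  B4 = {3, 4, 5, 7, 8}  B5 = {2, 3, 5, 7, 8}
Tree: B1–B2, B1–B3, B2–B4, B4–B5

Every bag has size at most 5, so the width is 5 − 1 = 4 and tw(G) ≤ 4. On the other hand G contains the 5-clique {2, 3, 5, 7, 8}. A clique must lie in a single bag of any decomposition, so no decomposition can have width below 4. The upper and lower bounds meet at 4, so that is the treewidth.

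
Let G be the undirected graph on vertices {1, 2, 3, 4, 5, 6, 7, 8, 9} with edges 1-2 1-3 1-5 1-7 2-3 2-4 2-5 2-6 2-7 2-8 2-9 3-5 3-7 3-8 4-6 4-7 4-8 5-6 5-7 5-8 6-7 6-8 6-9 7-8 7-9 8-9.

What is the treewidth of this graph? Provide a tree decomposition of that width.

Every bag has size at most 5, so the width is 5 − 1 = 4 and tw(G) ≤ 4. On the other hand G contains the 5-clique {2, 3, 5, 7, 8}. A clique must lie in a single bag of any decomposition, so no decomposition can have width below 4. Hence tw(G) = 4 exactly.

Treewidth 4.
One such decomposition:
Bags: B1 = {2, 3, 5, 7, 8}  B2 = {1, 2, 3, 5, 7}  B3 = {2, 5, 6, 7, 8}  B4 = {2, 4, 6, 7, 8}  B5 = {2, 6, 7, 8, 9}
Tree: B1–B2, B1–B3, B3–B4, B4–B5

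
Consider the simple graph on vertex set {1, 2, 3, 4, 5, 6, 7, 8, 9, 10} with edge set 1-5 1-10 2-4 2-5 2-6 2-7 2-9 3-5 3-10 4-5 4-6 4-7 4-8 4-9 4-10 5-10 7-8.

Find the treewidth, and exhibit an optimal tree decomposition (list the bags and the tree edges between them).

The largest bag has 3 vertices, giving width 2; this decomposition certifies tw(G) ≤ 2. On the other hand G contains the 3-clique {1, 5, 10}. A clique must lie in a single bag of any decomposition, so no decomposition can have width below 2. The upper and lower bounds meet at 2, so that is the treewidth.

Treewidth 2.
Bags: B1 = {4, 5, 10}  B2 = {1, 5, 10}  B3 = {2, 4, 5}  B4 = {2, 4, 7}  B5 = {4, 7, 8}  B6 = {3, 5, 10}  B7 = {2, 4, 9}  B8 = {2, 4, 6}
Tree: B1–B2, B1–B3, B3–B4, B4–B5, B1–B6, B4–B7, B7–B8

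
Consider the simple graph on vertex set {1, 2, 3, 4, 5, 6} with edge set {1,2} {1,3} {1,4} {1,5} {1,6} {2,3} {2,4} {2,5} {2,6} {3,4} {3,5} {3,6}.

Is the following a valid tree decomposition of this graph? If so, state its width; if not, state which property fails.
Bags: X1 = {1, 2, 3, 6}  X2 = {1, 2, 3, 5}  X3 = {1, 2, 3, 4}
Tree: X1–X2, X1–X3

Every vertex of G appears in some bag (union = {1, 2, 3, 4, 5, 6}); every edge is covered by a bag; and for each vertex v the set of bags containing v is connected in the bag tree. The decomposition is therefore valid. The largest bag has 4 vertices, so the width is 3.

Yes; width 3.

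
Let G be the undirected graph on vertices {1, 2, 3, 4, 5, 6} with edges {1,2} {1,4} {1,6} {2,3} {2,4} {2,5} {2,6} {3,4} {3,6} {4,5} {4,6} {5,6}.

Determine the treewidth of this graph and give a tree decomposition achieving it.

Each bag holds 4 vertices, so the decomposition has width 3, which upper-bounds the treewidth. Conversely, {1, 2, 4, 6} is a clique of size 4, and the vertices of any clique must share a bag in every tree decomposition; so some bag has ≥ 4 vertices and tw(G) ≥ 3. Hence tw(G) = 3 exactly.

Treewidth 3.
Bags: B1 = {2, 3, 4, 6}  B2 = {2, 4, 5, 6}  B3 = {1, 2, 4, 6}
Tree: B1–B2, B2–B3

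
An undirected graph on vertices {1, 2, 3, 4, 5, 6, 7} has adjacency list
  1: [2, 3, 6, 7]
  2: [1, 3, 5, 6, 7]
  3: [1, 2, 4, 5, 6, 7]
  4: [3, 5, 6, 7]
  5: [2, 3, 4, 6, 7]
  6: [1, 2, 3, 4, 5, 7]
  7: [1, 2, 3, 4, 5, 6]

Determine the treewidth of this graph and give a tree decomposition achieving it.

Treewidth 4.
One optimal decomposition is:
Bags: B1 = {2, 3, 5, 6, 7}  B2 = {1, 2, 3, 6, 7}  B3 = {3, 4, 5, 6, 7}
Tree: B1–B2, B1–B3

Every bag has size at most 5, so the width is 5 − 1 = 4 and tw(G) ≤ 4. On the other hand G contains the 5-clique {1, 2, 3, 6, 7}. A clique must lie in a single bag of any decomposition, so no decomposition can have width below 4. Combining the bounds, tw(G) = 4.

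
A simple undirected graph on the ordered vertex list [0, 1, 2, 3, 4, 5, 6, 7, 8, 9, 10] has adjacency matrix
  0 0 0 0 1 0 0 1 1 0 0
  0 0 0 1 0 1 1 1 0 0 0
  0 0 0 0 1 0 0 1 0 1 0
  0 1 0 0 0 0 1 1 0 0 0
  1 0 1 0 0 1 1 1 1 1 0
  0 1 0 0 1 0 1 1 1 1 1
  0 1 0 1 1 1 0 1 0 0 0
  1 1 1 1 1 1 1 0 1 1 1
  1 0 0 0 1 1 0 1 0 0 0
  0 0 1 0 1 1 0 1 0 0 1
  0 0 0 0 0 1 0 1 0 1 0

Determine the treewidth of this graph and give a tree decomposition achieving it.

Treewidth 3.
One such decomposition:
Bags: B1 = {4, 5, 6, 7}  B2 = {1, 5, 6, 7}  B3 = {4, 5, 7, 9}  B4 = {4, 5, 7, 8}  B5 = {2, 4, 7, 9}  B6 = {1, 3, 6, 7}  B7 = {5, 7, 9, 10}  B8 = {0, 4, 7, 8}
Tree: B1–B2, B1–B3, B3–B4, B3–B5, B2–B6, B3–B7, B4–B8

Every bag has size at most 4, so the width is 4 − 1 = 3 and tw(G) ≤ 3. For the lower bound, the 4 vertices {1, 3, 6, 7} are pairwise adjacent, and any tree decomposition puts a clique entirely inside one bag — forcing width ≥ 3. Hence tw(G) = 3 exactly.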